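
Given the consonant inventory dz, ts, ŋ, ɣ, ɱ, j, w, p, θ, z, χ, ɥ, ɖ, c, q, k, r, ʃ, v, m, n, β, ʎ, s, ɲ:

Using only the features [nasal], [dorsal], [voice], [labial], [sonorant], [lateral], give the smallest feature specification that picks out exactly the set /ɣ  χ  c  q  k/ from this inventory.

The class [−sonorant], [+dorsal] has exactly /ɣ, χ, c, q, k/ as its extension in this inventory. No smaller conjunction from the listed features achieves this: [+dorsal] alone would also admit /ŋ, j, w, ɥ, …/; [−sonorant] alone would also admit /dz, ts, p, θ, …/; and checking the remaining single features turns up none with this extension.

[−sonorant, +dorsal]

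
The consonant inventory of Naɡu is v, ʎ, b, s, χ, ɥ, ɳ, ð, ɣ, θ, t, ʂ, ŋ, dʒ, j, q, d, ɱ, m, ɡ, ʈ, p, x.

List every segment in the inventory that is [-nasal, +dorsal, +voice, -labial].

Checking each segment against [-nasal], [+dorsal], [+voice], [-labial]: /ʎ/ (palatal lateral approximant), /ɣ/ (voiced velar fricative), /j/ (palatal glide), /ɡ/ (voiced velar stop) satisfy every feature; every other segment in the inventory fails at least one.

ʎ, ɣ, j, ɡ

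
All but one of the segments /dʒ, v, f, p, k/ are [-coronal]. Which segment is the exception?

dʒ

/v, f, p, k/ are all [-coronal]; /dʒ/ (voiced postalveolar affricate) is [+coronal].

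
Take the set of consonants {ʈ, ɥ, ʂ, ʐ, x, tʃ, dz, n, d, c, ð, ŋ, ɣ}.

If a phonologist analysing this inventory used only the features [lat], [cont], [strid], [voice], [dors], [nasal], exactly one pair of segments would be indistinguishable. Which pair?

On the given features, /ɣ/ and /ɥ/ have an identical profile: [-lateral], [+continuant], [-strident], [+voice], [+dorsal], [-nasal]. No other two segments in the inventory coincide on all 6 features. (They do differ in [sonorant], [labial], [round] and [back], which are not among the given features.)

ɣ, ɥ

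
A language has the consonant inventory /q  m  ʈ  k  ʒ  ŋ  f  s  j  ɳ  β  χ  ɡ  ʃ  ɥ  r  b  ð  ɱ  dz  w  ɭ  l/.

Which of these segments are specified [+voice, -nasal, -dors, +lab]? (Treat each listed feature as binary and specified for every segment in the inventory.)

β, b

Eliminate segments failing any feature: /q, ʈ, k, f, s, χ, ʃ/ are [-voice]; /m, ŋ, ɳ, ɱ/ are [+nasal]; /ʒ, r, ð, dz, ɭ, l/ are [-labial]; /j, ɡ, ɥ, w/ are [+dorsal]. The remaining /β, b/ satisfy [+voice], [-nasal], [-dorsal], [+labial].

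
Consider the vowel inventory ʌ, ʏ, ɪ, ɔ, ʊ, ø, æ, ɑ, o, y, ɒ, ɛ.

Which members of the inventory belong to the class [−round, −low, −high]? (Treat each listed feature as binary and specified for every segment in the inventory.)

Eliminate segments failing any feature: /ʏ, ɔ, ʊ, ø, o, y, ɒ/ are [+round]; /ɪ/ is [+high]; /æ, ɑ/ are [+low]. The remaining /ʌ, ɛ/ satisfy [−round], [−low], [−high].

ʌ, ɛ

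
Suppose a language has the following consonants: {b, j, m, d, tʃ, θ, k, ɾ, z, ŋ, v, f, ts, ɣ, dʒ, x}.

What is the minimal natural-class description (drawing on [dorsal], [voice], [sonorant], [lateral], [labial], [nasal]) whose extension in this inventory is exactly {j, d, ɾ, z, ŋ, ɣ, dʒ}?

[+voice, -labial]

/j, d, ɾ, z, ŋ, ɣ, dʒ/ are all [+voice], [-labial], and no other segment in the inventory matches both values. Dropping any one of them over-generates: [-labial] alone would also admit /tʃ, θ, k, ts, …/; [+voice] alone would also admit /b, m, v/. No other single listed feature picks out exactly this set either, so fewer than two features will not do.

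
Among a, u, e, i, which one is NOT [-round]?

Every segment except /u/ is [-round]. /u/ (high back rounded tense vowel) is [+round], so it is the exception.

u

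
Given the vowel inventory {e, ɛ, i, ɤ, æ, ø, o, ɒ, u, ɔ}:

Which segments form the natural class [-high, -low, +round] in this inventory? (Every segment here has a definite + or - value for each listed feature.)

ø, o, ɔ

Checking each segment against [-high], [-low], [+round]: /ø/ (mid front rounded tense vowel), /o/ (mid back rounded tense vowel), /ɔ/ (mid back rounded lax vowel) satisfy every feature; every other segment in the inventory fails at least one.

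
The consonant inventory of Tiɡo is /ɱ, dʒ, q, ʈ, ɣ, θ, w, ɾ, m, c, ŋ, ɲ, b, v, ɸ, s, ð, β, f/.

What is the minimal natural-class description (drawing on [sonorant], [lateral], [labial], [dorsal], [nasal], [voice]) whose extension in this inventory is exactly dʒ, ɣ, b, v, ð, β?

[-sonorant, +voice]

/dʒ, ɣ, b, v, ð, β/ are all [-sonorant], [+voice], and no other segment in the inventory matches both values. Dropping any one of them over-generates: [+voice] alone would also admit /ɱ, w, ɾ, m, …/; [-sonorant] alone would also admit /q, ʈ, θ, c, …/. No other single listed feature picks out exactly this set either, so fewer than two features will not do.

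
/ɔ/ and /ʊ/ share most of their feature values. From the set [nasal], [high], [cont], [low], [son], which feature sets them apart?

/ɔ/ (mid back rounded lax vowel) and /ʊ/ (high back rounded lax vowel) agree on [-nasal], [+continuant], [-low], [+sonorant]. They differ on [high] (/ɔ/ [-], /ʊ/ [+]).

[high]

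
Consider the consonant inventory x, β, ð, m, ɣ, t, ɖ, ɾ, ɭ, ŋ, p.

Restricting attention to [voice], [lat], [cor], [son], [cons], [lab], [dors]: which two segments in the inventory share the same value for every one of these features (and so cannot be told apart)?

/ɖ/ (voiced retroflex stop) and /ð/ (voiced dental fricative) are both [+voice], [−lateral], [+coronal], [−sonorant], [+consonantal], [−labial], [−dorsal], so none of the listed features separates them. (They do differ in [continuant], [anterior] and [distributed], which are not among the given features.) Every other pair in the inventory differs on at least one listed feature.

ɖ, ð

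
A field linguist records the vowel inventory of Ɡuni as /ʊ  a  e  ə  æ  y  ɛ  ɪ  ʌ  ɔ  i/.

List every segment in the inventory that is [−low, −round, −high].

Eliminate segments failing any feature: /ʊ, y, ɔ/ are [+round]; /a, æ/ are [+low]; /ɪ, i/ are [+high]. The remaining /e, ə, ɛ, ʌ/ satisfy [−low], [−round], [−high].

e, ə, ɛ, ʌ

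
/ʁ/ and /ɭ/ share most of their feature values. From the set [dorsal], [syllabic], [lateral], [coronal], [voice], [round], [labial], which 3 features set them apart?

[lateral], [coronal], [dorsal]

/ʁ/ is the voiced uvular fricative and /ɭ/ is the retroflex lateral approximant. Both are [−syllabic], [+voice], [−round], [−labial]. /ʁ/ is [−lateral] while /ɭ/ is [+lateral]; /ʁ/ is [−coronal] while /ɭ/ is [+coronal]; /ʁ/ is [+dorsal] while /ɭ/ is [−dorsal], so the distinguishing features are [lateral], [coronal], [dorsal].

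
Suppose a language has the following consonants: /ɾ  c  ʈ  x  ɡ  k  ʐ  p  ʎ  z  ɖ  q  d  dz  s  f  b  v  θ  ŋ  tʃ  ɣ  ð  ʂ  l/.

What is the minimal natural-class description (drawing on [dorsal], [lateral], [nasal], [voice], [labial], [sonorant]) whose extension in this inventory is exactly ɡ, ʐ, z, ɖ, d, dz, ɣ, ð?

[-sonorant, +voice, -labial]

/ɡ, ʐ, z, ɖ, d, dz, ɣ, ð/ are all [-sonorant], [+voice], [-labial], and no other segment in the inventory matches all three values. Dropping any one of them over-generates: [+voice, -labial] alone would also admit /ɾ, ʎ, ŋ, l/; [-sonorant, -labial] alone would also admit /c, ʈ, x, k, …/; [-sonorant, +voice] alone would also admit /b, v/. No other combination of two listed features picks out exactly this set either, so fewer than three features will not do.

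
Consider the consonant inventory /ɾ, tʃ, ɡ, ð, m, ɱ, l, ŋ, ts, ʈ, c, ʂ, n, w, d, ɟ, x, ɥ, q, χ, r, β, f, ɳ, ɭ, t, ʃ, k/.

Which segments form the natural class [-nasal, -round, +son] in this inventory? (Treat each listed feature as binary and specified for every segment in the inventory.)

ɾ, l, r, ɭ

Eliminate segments failing any feature: /tʃ, ɡ, ð, ts, ʈ, c, ʂ, d, ɟ, x, q, χ, β, f, t, ʃ, k/ are [-sonorant]; /m, ɱ, ŋ, n, ɳ/ are [+nasal]; /w, ɥ/ are [+round]. The remaining /ɾ, l, r, ɭ/ satisfy [-nasal], [-round], [+sonorant].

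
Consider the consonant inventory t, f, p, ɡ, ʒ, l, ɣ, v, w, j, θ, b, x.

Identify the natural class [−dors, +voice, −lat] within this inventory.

ʒ, v, b

Checking each segment against [−dorsal], [+voice], [−lateral]: /ʒ/ (voiced postalveolar fricative), /v/ (voiced labiodental fricative), /b/ (voiced bilabial stop) satisfy every feature; every other segment in the inventory fails at least one.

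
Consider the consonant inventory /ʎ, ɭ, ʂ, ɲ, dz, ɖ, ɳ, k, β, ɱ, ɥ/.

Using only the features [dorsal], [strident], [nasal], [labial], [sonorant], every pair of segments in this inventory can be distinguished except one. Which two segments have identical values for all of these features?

/ʂ/ (voiceless retroflex fricative) and /dz/ (voiced alveolar affricate) are both [-dorsal], [+strident], [-nasal], [-labial], [-sonorant], so none of the listed features separates them. (They do differ in [voice], [continuant] and [anterior], which are not among the given features.) Every other pair in the inventory differs on at least one listed feature.

ʂ, dz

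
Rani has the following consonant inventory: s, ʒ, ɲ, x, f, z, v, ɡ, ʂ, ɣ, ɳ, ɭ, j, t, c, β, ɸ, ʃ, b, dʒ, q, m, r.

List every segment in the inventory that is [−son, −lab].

s, ʒ, x, z, ɡ, ʂ, ɣ, t, c, ʃ, dʒ, q

Checking each segment against [−sonorant], [−labial]: /s/ (voiceless alveolar fricative), /ʒ/ (voiced postalveolar fricative), /x/ (voiceless velar fricative), /z/ (voiced alveolar fricative), /ɡ/ (voiced velar stop), /ʂ/ (voiceless retroflex fricative), among others, satisfy every feature; every other segment in the inventory fails at least one.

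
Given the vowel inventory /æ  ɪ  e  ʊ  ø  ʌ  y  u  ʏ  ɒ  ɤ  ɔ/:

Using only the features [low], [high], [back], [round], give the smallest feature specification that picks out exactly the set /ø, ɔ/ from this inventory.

[−high, −low, +round]

The class [−high], [−low], [+round] has exactly /ø, ɔ/ as its extension in this inventory. No smaller conjunction from the listed features achieves this: [−low, +round] alone would also admit /ʊ, y, u, ʏ/; [−high, +round] alone would also admit /ɒ/; [−high, −low] alone would also admit /e, ʌ, ɤ/; and checking the remaining two-feature bundles turns up none with this extension.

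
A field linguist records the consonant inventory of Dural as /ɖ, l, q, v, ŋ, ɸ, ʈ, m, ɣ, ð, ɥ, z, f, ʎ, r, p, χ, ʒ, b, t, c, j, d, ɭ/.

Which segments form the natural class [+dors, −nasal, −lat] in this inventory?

q, ɣ, ɥ, χ, c, j

Eliminate segments failing any feature: /ɖ, l, v, ɸ, ʈ, m, ð, z, f, r, p, ʒ, b, t, d, ɭ/ are [−dorsal]; /ŋ/ is [+nasal]; /ʎ/ is [+lateral]. The remaining /q, ɣ, ɥ, χ, c, j/ satisfy [+dorsal], [−nasal], [−lateral].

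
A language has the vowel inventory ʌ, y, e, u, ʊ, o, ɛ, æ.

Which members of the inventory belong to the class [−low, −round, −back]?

The [−low] segments are /ʌ, y, e, u, ʊ, o, ɛ/.
Among these, [−round] gives /ʌ, e, ɛ/.
Then [−back] leaves /e, ɛ/.

e, ɛ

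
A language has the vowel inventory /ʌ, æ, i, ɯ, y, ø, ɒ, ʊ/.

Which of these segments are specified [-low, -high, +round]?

Checking each segment against [-low], [-high], [+round]: /ø/ (mid front rounded tense vowel) satisfies every feature; every other segment in the inventory fails at least one.

ø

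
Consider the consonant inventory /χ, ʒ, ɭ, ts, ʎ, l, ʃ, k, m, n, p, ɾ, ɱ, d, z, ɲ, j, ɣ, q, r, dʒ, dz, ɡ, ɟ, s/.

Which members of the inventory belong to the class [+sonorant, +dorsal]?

Checking each segment against [+sonorant], [+dorsal]: /ʎ/ (palatal lateral approximant), /ɲ/ (palatal nasal), /j/ (palatal glide) satisfy every feature; every other segment in the inventory fails at least one.

ʎ, ɲ, j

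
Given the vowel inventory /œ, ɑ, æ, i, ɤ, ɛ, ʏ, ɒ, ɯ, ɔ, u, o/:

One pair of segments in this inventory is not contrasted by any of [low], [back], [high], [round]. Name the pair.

ɔ, o

On the given features, /ɔ/ and /o/ have an identical profile: [-low], [+back], [-high], [+round]. No other two segments in the inventory coincide on all 4 features. (They do differ in [tense], which is not among the given features.)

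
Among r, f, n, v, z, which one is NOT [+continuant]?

n

/v, z, f, r/ are all [+continuant]; /n/ (alveolar nasal) is [-continuant].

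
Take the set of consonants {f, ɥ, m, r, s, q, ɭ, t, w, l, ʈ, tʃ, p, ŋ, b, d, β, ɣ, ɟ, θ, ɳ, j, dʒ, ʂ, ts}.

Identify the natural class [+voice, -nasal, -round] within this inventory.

r, ɭ, l, b, d, β, ɣ, ɟ, j, dʒ

Among the inventory, the [+voice] segments are /ɥ, m, r, ɭ, w, l, ŋ, b, d, β, ɣ, ɟ, ɳ, j, dʒ/.
Intersecting with [-nasal] gives /ɥ, r, ɭ, w, l, b, d, β, ɣ, ɟ, j, dʒ/.
Intersecting with [-round] leaves /r, ɭ, l, b, d, β, ɣ, ɟ, j, dʒ/.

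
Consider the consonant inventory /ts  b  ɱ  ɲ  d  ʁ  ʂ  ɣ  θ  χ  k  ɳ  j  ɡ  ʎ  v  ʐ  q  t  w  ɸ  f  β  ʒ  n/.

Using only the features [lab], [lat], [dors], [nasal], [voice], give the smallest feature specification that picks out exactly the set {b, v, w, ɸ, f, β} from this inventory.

/b, v, w, ɸ, f, β/ are all [-nasal], [+labial], and no other segment in the inventory matches both values. Dropping any one of them over-generates: [+labial] alone would also admit /ɱ/; [-nasal] alone would also admit /ts, d, ʁ, ʂ, …/. No other single listed feature picks out exactly this set either, so fewer than two features will not do.

[-nasal, +lab]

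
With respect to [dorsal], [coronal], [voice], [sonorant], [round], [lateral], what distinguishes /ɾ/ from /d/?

[sonorant]

/ɾ/ is the alveolar tap and /d/ is the voiced alveolar stop. Both are [−dorsal], [+coronal], [+voice], [−round], [−lateral]. /ɾ/ is [+sonorant] while /d/ is [−sonorant], so the distinguishing feature is [sonorant].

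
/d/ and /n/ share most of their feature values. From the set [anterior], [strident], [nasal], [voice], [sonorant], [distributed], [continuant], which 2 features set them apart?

The two segments share [+anterior], [−strident], [+voice], [−distributed], [−continuant]. The only features from the list on which they differ: /d/ is [−sonorant] while /n/ is [+sonorant]; /d/ is [−nasal] while /n/ is [+nasal].

[sonorant], [nasal]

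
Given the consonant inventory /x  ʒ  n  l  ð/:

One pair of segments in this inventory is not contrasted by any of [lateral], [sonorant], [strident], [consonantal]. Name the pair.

x, ð

On the given features, /x/ and /ð/ have an identical profile: [−lateral], [−sonorant], [−strident], [+consonantal]. No other two segments in the inventory coincide on all 4 features. (They do differ in [voice], [coronal] and [dorsal], which are not among the given features.)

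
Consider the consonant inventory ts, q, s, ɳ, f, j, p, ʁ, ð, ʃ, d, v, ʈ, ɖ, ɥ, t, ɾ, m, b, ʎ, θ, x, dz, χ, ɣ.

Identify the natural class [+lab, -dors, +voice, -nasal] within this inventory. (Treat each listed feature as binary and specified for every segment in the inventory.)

v, b

Among the inventory, the [+labial] segments are /f, p, v, ɥ, m, b/.
Of those, [-dorsal] gives /f, p, v, m, b/.
Then [+voice] gives /v, m, b/.
Of those, [-nasal] leaves /v, b/.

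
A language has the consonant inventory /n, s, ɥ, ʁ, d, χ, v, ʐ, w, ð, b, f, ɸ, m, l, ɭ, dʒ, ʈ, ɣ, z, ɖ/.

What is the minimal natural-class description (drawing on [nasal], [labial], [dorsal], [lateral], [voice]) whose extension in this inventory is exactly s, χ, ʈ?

[−voice, −labial]

Every target segment is [−voice], [−labial]; each remaining inventory member fails at least one of these. Each conjunct is needed — [−labial] alone would also admit /n, ʁ, d, ʐ, …/; [−voice] alone would also admit /f, ɸ/ — and no other single listed feature has exactly this extension, so two is the minimum.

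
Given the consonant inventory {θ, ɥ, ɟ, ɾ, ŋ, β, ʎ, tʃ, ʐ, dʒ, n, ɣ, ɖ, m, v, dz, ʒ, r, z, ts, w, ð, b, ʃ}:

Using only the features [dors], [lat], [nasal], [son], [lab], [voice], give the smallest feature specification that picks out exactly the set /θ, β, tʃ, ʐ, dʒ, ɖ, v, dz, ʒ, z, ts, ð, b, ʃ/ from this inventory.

The class [−sonorant], [−dorsal] has exactly /θ, β, tʃ, ʐ, dʒ, ɖ, v, dz, ʒ, z, ts, ð, b, ʃ/ as its extension in this inventory. No smaller conjunction from the listed features achieves this: [−dorsal] alone would also admit /ɾ, n, m, r/; [−sonorant] alone would also admit /ɟ, ɣ/; and checking the remaining single features turns up none with this extension.

[−son, −dors]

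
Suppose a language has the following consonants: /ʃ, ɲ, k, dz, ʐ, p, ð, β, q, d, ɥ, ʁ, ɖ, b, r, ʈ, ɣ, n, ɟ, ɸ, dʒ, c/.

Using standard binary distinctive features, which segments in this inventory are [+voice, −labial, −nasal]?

Checking each segment against [+voice], [−labial], [−nasal]: /dz/ (voiced alveolar affricate), /ʐ/ (voiced retroflex fricative), /ð/ (voiced dental fricative), /d/ (voiced alveolar stop), /ʁ/ (voiced uvular fricative), /ɖ/ (voiced retroflex stop), among others, satisfy every feature; every other segment in the inventory fails at least one.

dz, ʐ, ð, d, ʁ, ɖ, r, ɣ, ɟ, dʒ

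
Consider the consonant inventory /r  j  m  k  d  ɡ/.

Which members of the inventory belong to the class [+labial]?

The feature [labial] marks segments articulated with one or both lips. In this inventory /m/ has that property, so it is [+labial]; /r, j, k, d, ɡ/ are [-labial].

m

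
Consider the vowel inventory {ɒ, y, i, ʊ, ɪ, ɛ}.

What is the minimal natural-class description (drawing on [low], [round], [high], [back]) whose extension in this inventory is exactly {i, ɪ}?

[+high, −round]

/i, ɪ/ are all [+high], [−round], and no other segment in the inventory matches both values. Dropping any one of them over-generates: [−round] alone would also admit /ɛ/; [+high] alone would also admit /y, ʊ/. No other single listed feature picks out exactly this set either, so fewer than two features will not do.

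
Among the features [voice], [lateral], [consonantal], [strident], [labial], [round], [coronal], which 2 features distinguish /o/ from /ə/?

The two segments share [+voice], [-lateral], [-consonantal], [-strident], [-coronal]. The only features from the list on which they differ: /o/ is [+labial] while /ə/ is [-labial]; /o/ is [+round] while /ə/ is [-round].

[labial], [round]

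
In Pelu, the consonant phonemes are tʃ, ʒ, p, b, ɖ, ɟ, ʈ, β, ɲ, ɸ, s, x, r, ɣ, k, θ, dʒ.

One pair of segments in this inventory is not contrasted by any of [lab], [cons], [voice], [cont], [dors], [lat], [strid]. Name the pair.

/ɲ/ (palatal nasal) and /ɟ/ (voiced palatal stop) are both [-labial], [+consonantal], [+voice], [-continuant], [+dorsal], [-lateral], [-strident], so none of the listed features separates them. (They do differ in [sonorant] and [nasal], which are not among the given features.) Every other pair in the inventory differs on at least one listed feature.

ɲ, ɟ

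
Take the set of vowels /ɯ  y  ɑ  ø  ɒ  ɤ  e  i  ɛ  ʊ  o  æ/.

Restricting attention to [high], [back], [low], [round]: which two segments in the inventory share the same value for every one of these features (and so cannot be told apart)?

ɛ, e

On the given features, /ɛ/ and /e/ have an identical profile: [−high], [−back], [−low], [−round]. No other two segments in the inventory coincide on all 4 features. (They do differ in [tense], which is not among the given features.)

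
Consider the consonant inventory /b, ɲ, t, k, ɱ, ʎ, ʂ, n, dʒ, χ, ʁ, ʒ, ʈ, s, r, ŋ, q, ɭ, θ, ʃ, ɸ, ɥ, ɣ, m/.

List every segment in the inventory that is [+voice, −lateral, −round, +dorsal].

Checking each segment against [+voice], [−lateral], [−round], [+dorsal]: /ɲ/ (palatal nasal), /ʁ/ (voiced uvular fricative), /ŋ/ (velar nasal), /ɣ/ (voiced velar fricative) satisfy every feature; every other segment in the inventory fails at least one.

ɲ, ʁ, ŋ, ɣ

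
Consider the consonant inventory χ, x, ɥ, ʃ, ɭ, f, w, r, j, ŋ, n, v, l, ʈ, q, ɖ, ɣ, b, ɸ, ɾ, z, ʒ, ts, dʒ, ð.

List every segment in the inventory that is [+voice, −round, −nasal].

ɭ, r, j, v, l, ɖ, ɣ, b, ɾ, z, ʒ, dʒ, ð

The [+voice] segments are /ɥ, ɭ, w, r, j, ŋ, n, v, l, ɖ, ɣ, b, ɾ, z, ʒ, dʒ, ð/.
Among these, [−round] gives /ɭ, r, j, ŋ, n, v, l, ɖ, ɣ, b, ɾ, z, ʒ, dʒ, ð/.
Within that set, [−nasal] leaves /ɭ, r, j, v, l, ɖ, ɣ, b, ɾ, z, ʒ, dʒ, ð/.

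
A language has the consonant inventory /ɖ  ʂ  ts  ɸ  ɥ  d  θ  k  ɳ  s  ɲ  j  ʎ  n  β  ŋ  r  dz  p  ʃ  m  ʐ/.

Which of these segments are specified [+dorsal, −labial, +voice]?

First, the [+dorsal] segments are /ɥ, k, ɲ, j, ʎ, ŋ/.
Then [−labial] gives /k, ɲ, j, ʎ, ŋ/.
Then [+voice] leaves /ɲ, j, ʎ, ŋ/.

ɲ, j, ʎ, ŋ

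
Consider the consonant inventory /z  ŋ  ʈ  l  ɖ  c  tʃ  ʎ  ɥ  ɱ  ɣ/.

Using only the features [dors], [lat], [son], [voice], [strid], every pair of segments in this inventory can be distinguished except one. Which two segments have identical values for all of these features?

/ɥ/ (labial-palatal glide) and /ŋ/ (velar nasal) are both [+dorsal], [-lateral], [+sonorant], [+voice], [-strident], so none of the listed features separates them. (They do differ in [nasal], [continuant], [labial], [round] and [back], which are not among the given features.) Every other pair in the inventory differs on at least one listed feature.

ɥ, ŋ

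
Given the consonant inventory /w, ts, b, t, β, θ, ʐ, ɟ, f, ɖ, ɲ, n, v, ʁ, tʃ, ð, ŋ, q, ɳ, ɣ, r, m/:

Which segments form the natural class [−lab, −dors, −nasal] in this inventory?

Eliminate segments failing any feature: /w, b, β, f, v, m/ are [+labial]; /ɟ, ɲ, ʁ, ŋ, q, ɣ/ are [+dorsal]; /n, ɳ/ are [+nasal]. The remaining /ts, t, θ, ʐ, ɖ, tʃ, ð, r/ satisfy [−labial], [−dorsal], [−nasal].

ts, t, θ, ʐ, ɖ, tʃ, ð, r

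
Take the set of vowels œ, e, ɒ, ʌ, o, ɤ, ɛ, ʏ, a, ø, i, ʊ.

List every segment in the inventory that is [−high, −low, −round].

e, ʌ, ɤ, ɛ

First, the [−high] segments are /œ, e, ɒ, ʌ, o, ɤ, ɛ, a, ø/.
Among these, [−low] gives /œ, e, ʌ, o, ɤ, ɛ, ø/.
Of those, [−round] leaves /e, ʌ, ɤ, ɛ/.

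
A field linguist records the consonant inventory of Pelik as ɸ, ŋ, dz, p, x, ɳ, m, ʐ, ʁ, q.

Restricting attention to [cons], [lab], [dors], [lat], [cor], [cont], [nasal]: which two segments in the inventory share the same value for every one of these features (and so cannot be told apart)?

ʁ, x

/ʁ/ (voiced uvular fricative) and /x/ (voiceless velar fricative) are both [+consonantal], [-labial], [+dorsal], [-lateral], [-coronal], [+continuant], [-nasal], so none of the listed features separates them. (They do differ in [voice] and [high], which are not among the given features.) Every other pair in the inventory differs on at least one listed feature.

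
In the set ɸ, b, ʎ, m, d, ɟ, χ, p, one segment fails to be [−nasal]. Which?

/m/ is the bilabial nasal, which is [+nasal]; the rest — /p, d, ɟ, ɸ, χ, b, ʎ/ — are [−nasal].

m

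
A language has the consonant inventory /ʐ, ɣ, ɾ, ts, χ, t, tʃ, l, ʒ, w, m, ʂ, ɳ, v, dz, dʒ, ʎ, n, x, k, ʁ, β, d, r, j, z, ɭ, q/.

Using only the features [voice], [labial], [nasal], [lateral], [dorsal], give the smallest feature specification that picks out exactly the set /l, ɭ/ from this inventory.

The class [+lateral], [-dorsal] has exactly /l, ɭ/ as its extension in this inventory. No smaller conjunction from the listed features achieves this: [-dorsal] alone would also admit /ʐ, ɾ, ts, t, …/; [+lateral] alone would also admit /ʎ/; and checking the remaining single features turns up none with this extension.

[+lateral, -dorsal]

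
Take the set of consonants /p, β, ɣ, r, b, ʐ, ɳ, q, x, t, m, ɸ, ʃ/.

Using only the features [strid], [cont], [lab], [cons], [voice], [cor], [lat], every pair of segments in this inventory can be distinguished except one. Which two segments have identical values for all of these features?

Both /m/ and /b/ are [−strident], [−continuant], [+labial], [+consonantal], [+voice], [−coronal], [−lateral]. Since the list omits [sonorant] and [nasal] — which do distinguish the bilabial nasal from the voiced bilabial stop — this pair collapses; all other pairs remain distinct.

m, b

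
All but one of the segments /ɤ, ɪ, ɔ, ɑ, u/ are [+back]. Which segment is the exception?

ɪ

/ɪ/ is the high front unrounded lax vowel, which is [-back]; the rest — /ɤ, u, ɔ, ɑ/ — are [+back].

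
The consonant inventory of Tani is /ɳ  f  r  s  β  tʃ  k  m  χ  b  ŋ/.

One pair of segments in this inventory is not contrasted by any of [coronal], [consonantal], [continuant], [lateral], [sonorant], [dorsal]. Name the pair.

f, β

Both /f/ and /β/ are [−coronal], [+consonantal], [+continuant], [−lateral], [−sonorant], [−dorsal]. Since the list omits [voice] — which does distinguish the voiceless labiodental fricative from the voiced bilabial fricative — this pair collapses; all other pairs remain distinct.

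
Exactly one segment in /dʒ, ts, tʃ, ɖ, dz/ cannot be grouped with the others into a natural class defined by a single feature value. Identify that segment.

ɖ

[delayed release] (equivalently [strident]) groups all but one: /tʃ, ts, dz, dʒ/ share [+delayed release] while /ɖ/ (voiced retroflex stop) alone is [-delayed release]. Removing any other segment would not leave a single-feature class that excludes it.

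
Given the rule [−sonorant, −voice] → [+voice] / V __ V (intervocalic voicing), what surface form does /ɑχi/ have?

[ɑʁi]

Only /χ/ occurs between two vowels (/ɑ/ __ /i/) and matches the structural description. It is a voiceless uvular fricative, so [−sonorant, −voice] holds; changing it to [+voice] with all other features held fixed yields /ʁ/ (voiced uvular fricative). No other segment meets both the structural description and the environment, so the output is [ɑʁi].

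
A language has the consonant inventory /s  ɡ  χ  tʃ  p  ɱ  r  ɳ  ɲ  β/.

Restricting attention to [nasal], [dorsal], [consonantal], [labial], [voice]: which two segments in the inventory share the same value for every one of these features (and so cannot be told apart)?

Both /tʃ/ and /s/ are [-nasal], [-dorsal], [+consonantal], [-labial], [-voice]. Since the list omits [continuant], [anterior] and [distributed] — which do distinguish the voiceless postalveolar affricate from the voiceless alveolar fricative — this pair collapses; all other pairs remain distinct.

tʃ, s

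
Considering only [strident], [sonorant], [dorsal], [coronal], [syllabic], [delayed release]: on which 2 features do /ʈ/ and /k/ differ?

[coronal], [dorsal]

/ʈ/ (voiceless retroflex stop) and /k/ (voiceless velar stop) agree on [-strident], [-sonorant], [-syllabic], [-delayed release]. They differ on [coronal] (/ʈ/ [+], /k/ [-]), [dorsal] (/ʈ/ [-], /k/ [+]).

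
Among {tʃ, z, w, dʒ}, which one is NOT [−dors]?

w

/z, dʒ, tʃ/ are all [−dorsal]; /w/ (labial-velar glide) is [+dorsal].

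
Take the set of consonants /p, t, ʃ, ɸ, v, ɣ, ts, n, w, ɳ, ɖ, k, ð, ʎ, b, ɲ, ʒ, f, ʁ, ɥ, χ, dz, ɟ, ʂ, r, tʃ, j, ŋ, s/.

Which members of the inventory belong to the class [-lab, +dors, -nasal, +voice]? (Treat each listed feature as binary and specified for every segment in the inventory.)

Checking each segment against [-labial], [+dorsal], [-nasal], [+voice]: /ɣ/ (voiced velar fricative), /ʎ/ (palatal lateral approximant), /ʁ/ (voiced uvular fricative), /ɟ/ (voiced palatal stop), /j/ (palatal glide) satisfy every feature; every other segment in the inventory fails at least one.

ɣ, ʎ, ʁ, ɟ, j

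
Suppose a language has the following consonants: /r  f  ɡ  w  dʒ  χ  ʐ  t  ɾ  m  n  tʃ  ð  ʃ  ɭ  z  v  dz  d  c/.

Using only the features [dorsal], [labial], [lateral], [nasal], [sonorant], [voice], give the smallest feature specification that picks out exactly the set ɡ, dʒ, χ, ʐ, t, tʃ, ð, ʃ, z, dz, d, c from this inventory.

The class [-sonorant], [-labial] has exactly /ɡ, dʒ, χ, ʐ, t, tʃ, ð, ʃ, z, dz, d, c/ as its extension in this inventory. No smaller conjunction from the listed features achieves this: [-labial] alone would also admit /r, ɾ, n, ɭ/; [-sonorant] alone would also admit /f, v/; and checking the remaining single features turns up none with this extension.

[-sonorant, -labial]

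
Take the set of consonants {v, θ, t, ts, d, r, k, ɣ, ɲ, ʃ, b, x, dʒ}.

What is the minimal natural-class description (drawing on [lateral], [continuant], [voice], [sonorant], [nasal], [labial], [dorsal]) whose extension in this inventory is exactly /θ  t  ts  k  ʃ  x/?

Every target segment is [−voice] and no other inventory member is, so one feature is enough.

[−voice]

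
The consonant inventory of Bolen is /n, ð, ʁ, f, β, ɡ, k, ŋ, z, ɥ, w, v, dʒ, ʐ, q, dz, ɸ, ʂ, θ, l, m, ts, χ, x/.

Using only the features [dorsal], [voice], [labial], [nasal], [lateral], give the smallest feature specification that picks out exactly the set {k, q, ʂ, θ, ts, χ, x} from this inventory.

[−voice, −labial]

/k, q, ʂ, θ, ts, χ, x/ are all [−voice], [−labial], and no other segment in the inventory matches both values. Dropping any one of them over-generates: [−labial] alone would also admit /n, ð, ʁ, ɡ, …/; [−voice] alone would also admit /f, ɸ/. No other single listed feature picks out exactly this set either, so fewer than two features will not do.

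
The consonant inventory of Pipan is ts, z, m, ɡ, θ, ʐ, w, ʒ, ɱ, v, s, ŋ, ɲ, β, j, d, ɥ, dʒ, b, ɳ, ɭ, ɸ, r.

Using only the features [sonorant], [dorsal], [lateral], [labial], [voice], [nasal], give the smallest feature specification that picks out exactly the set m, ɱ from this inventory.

[+nasal, +labial]

The class [+nasal], [+labial] has exactly /m, ɱ/ as its extension in this inventory. No smaller conjunction from the listed features achieves this: [+labial] alone would also admit /w, v, β, ɥ, …/; [+nasal] alone would also admit /ŋ, ɲ, ɳ/; and checking the remaining single features turns up none with this extension.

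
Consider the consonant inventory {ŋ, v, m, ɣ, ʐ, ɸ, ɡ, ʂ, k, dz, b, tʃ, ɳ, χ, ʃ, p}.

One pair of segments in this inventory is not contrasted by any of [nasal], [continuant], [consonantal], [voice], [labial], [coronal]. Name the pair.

/ʂ/ (voiceless retroflex fricative) and /ʃ/ (voiceless postalveolar fricative) are both [−nasal], [+continuant], [+consonantal], [−voice], [−labial], [+coronal], so none of the listed features separates them. (They do differ in [distributed], which is not among the given features.) Every other pair in the inventory differs on at least one listed feature.

ʂ, ʃ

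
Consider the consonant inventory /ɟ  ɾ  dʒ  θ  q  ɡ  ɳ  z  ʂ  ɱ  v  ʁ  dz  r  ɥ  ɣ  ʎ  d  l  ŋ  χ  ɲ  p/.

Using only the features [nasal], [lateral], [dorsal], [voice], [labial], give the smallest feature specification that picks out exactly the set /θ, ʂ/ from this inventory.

[−voice, −labial, −dorsal]

The class [−voice], [−labial], [−dorsal] has exactly /θ, ʂ/ as its extension in this inventory. No smaller conjunction from the listed features achieves this: [−labial, −dorsal] alone would also admit /ɾ, dʒ, ɳ, z, …/; [−voice, −dorsal] alone would also admit /p/; [−voice, −labial] alone would also admit /q, χ/; and checking the remaining two-feature bundles turns up none with this extension.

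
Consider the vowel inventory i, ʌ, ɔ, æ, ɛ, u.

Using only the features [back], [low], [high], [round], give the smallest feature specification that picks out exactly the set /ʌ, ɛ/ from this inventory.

Every target segment is [−high], [−low], [−round]; each remaining inventory member fails at least one of these. Each conjunct is needed — [−low, −round] alone would also admit /i/; [−high, −round] alone would also admit /æ/; [−high, −low] alone would also admit /ɔ/ — and no other combination of two listed features has exactly this extension, so three is the minimum.

[−high, −low, −round]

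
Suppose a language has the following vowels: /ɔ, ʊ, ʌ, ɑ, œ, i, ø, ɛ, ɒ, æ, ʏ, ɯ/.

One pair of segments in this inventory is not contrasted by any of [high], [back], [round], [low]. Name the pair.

ø, œ

/ø/ (mid front rounded tense vowel) and /œ/ (mid front rounded lax vowel) are both [−high], [−back], [+round], [−low], so none of the listed features separates them. (They do differ in [tense], which is not among the given features.) Every other pair in the inventory differs on at least one listed feature.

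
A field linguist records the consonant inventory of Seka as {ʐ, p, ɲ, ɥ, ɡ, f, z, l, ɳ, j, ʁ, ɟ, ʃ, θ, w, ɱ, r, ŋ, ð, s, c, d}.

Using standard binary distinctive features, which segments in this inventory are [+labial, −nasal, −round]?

p, f

Among the inventory, the [+labial] segments are /p, ɥ, f, w, ɱ/.
Within that set, [−nasal] gives /p, ɥ, f, w/.
Intersecting with [−round] leaves /p, f/.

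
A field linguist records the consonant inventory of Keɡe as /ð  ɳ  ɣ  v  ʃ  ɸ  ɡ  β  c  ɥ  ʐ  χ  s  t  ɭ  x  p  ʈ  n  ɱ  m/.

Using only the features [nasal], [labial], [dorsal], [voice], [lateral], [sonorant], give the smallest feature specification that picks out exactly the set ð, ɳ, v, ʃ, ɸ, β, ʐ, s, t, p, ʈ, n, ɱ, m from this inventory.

[-lateral, -dorsal]

/ð, ɳ, v, ʃ, ɸ, β, ʐ, s, t, p, ʈ, n, ɱ, m/ are all [-lateral], [-dorsal], and no other segment in the inventory matches both values. Dropping any one of them over-generates: [-dorsal] alone would also admit /ɭ/; [-lateral] alone would also admit /ɣ, ɡ, c, ɥ, …/. No other single listed feature picks out exactly this set either, so fewer than two features will not do.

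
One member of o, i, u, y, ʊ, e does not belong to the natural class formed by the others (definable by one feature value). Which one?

ʊ

/i, e, o, u, y/ are all [+tense], but /ʊ/ (high back rounded lax vowel) is [−tense]. No other single segment can be removed to leave a set sharing one feature value that the removed segment lacks, so /ʊ/ is the odd one out.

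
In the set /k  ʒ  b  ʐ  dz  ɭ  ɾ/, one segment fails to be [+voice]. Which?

/k/ is the voiceless velar stop, which is [−voice]; the rest — /b, dz, ɭ, ʒ, ɾ, ʐ/ — are [+voice].

k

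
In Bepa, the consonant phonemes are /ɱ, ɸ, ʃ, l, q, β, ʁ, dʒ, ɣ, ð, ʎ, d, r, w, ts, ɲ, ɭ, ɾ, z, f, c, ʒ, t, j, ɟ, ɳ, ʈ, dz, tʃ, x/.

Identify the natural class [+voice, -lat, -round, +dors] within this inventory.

Eliminate segments failing any feature: /ɱ, β, dʒ, ð, d, r, ɾ, z, ʒ, ɳ, dz/ are [-dorsal]; /ɸ, ʃ, q, ts, f, c, t, ʈ, tʃ, x/ are [-voice]; /l, ʎ, ɭ/ are [+lateral]; /w/ is [+round]. The remaining /ʁ, ɣ, ɲ, j, ɟ/ satisfy [+voice], [-lateral], [-round], [+dorsal].

ʁ, ɣ, ɲ, j, ɟ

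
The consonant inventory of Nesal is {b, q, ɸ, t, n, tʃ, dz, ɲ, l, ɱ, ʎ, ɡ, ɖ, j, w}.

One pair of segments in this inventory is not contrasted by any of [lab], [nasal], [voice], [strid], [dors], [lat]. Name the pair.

Both /j/ and /ɡ/ are [−labial], [−nasal], [+voice], [−strident], [+dorsal], [−lateral]. Since the list omits [sonorant], [continuant] and [back] — which do distinguish the palatal glide from the voiced velar stop — this pair collapses; all other pairs remain distinct.

j, ɡ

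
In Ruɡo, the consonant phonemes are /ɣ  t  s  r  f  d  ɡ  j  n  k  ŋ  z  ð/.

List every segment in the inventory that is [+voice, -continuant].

Checking each segment against [+voice], [-continuant]: /d/ (voiced alveolar stop), /ɡ/ (voiced velar stop), /n/ (alveolar nasal), /ŋ/ (velar nasal) satisfy every feature; every other segment in the inventory fails at least one.

d, ɡ, n, ŋ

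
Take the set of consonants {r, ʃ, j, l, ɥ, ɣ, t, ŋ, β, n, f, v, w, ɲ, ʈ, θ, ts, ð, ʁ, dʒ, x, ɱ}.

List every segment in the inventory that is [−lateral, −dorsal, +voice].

r, β, n, v, ð, dʒ, ɱ

The [−lateral] segments are /r, ʃ, j, ɥ, ɣ, t, ŋ, β, n, f, v, w, ɲ, ʈ, θ, ts, ð, ʁ, dʒ, x, ɱ/.
Intersecting with [−dorsal] gives /r, ʃ, t, β, n, f, v, ʈ, θ, ts, ð, dʒ, ɱ/.
Among these, [+voice] leaves /r, β, n, v, ð, dʒ, ɱ/.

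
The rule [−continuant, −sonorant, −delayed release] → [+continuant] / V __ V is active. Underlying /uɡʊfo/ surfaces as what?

The only segment in the rule's environment that also matches [−continuant, −sonorant, −delayed release] is /ɡ/. Applying [+continuant] turns the voiced velar stop into /ɣ/ (voiced velar fricative), giving [uɣʊfo].

[uɣʊfo]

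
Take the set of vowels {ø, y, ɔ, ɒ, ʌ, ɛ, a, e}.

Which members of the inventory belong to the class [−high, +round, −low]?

ø, ɔ

Eliminate segments failing any feature: /y/ is [+high]; /ɒ/ is [+low]; /ʌ, ɛ, a, e/ are [−round]. The remaining /ø, ɔ/ satisfy [−high], [+round], [−low].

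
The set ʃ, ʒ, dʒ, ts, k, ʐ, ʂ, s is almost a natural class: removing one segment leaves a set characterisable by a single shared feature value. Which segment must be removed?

The remaining segments after removing /k/ share [+strident]; /k/ (voiceless velar stop) is [-strident]. For every other candidate removal, the leftover set fails to share any single feature value that the removed segment lacks.

k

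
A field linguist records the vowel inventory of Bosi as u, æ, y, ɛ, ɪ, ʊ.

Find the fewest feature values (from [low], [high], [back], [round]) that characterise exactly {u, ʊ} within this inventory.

[+back]

Every target segment is [+back] and no other inventory member is, so one feature is enough.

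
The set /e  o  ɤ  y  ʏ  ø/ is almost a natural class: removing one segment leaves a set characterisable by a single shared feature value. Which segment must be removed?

/e, ɤ, ø, y, o/ are all [+tense], but /ʏ/ (high front rounded lax vowel) is [−tense]. No other single segment can be removed to leave a set sharing one feature value that the removed segment lacks, so /ʏ/ is the odd one out.

ʏ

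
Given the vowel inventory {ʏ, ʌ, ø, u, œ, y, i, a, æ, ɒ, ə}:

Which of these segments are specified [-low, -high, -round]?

ʌ, ə

Checking each segment against [-low], [-high], [-round]: /ʌ/ (mid back unrounded lax vowel), /ə/ (mid central vowel (schwa)) satisfy every feature; every other segment in the inventory fails at least one.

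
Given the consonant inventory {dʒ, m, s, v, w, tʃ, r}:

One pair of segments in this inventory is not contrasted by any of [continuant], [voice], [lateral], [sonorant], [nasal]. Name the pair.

w, r

Both /w/ and /r/ are [+continuant], [+voice], [−lateral], [+sonorant], [−nasal]. Since the list omits [labial], [round], [coronal] and [dorsal] — which do distinguish the labial-velar glide from the alveolar trill — this pair collapses; all other pairs remain distinct.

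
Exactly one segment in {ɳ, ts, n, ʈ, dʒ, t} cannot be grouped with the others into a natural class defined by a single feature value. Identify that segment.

[distributed] groups all but one: /t, ʈ, n, ɳ, ts/ share [−distributed] while /dʒ/ (voiced postalveolar affricate) alone is [+distributed]. Removing any other segment would not leave a single-feature class that excludes it.

dʒ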